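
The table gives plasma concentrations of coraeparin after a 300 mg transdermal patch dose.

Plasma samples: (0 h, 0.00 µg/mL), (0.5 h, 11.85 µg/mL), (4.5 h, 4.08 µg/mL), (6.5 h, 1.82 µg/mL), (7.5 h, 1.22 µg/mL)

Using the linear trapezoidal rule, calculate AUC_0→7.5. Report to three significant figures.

AUC = 42.2 µg/mL·h

Trapezoidal AUC_0→7.5:
  [0→0.5]: (0.00+11.85)/2 × 0.5 = 2.9625
  [0.5→4.5]: (11.85+4.08)/2 × 4 = 31.86
  [4.5→6.5]: (4.08+1.82)/2 × 2 = 5.9
  [6.5→7.5]: (1.82+1.22)/2 × 1 = 1.52
  Sum = 42.2425 µg/mL·h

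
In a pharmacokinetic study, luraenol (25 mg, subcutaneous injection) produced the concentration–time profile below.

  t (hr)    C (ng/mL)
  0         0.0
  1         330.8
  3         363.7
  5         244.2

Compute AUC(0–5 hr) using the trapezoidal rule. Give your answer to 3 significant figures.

Trapezoidal AUC_0→5:
  [0→1]: (0.0+330.8)/2 × 1 = 165.4
  [1→3]: (330.8+363.7)/2 × 2 = 694.5
  [3→5]: (363.7+244.2)/2 × 2 = 607.9
  Sum = 1467.8 ng/mL·hr

AUC = 1470 ng/mL·hr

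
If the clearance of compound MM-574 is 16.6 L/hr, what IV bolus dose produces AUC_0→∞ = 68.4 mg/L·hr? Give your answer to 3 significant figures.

Dose = 1140 mg

Dose_iv = CL × AUC_0→∞
     = 16.6 × 68.4 = 1135.44 mg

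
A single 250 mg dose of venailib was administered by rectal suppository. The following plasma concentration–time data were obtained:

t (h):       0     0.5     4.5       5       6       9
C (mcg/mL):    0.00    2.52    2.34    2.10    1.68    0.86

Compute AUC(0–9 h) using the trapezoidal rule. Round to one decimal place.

Trapezoidal AUC_0→9:
  [0→0.5]: (0.00+2.52)/2 × 0.5 = 0.63
  [0.5→4.5]: (2.52+2.34)/2 × 4 = 9.72
  [4.5→5]: (2.34+2.10)/2 × 0.5 = 1.11
  [5→6]: (2.10+1.68)/2 × 1 = 1.89
  [6→9]: (1.68+0.86)/2 × 3 = 3.81
  Sum = 17.16 mcg/mL·h

AUC = 17.2 mcg/mL·h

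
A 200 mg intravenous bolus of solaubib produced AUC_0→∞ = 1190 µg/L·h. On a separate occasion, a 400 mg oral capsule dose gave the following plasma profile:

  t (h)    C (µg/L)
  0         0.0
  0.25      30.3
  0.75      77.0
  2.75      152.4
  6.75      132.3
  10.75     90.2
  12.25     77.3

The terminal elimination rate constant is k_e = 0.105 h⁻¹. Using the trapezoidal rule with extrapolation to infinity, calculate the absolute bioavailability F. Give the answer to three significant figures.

Trapezoidal AUC_0→12.25 (oral capsule):
  [0→0.25]: (0.0+30.3)/2 × 0.25 = 3.7875
  [0.25→0.75]: (30.3+77.0)/2 × 0.5 = 26.825
  [0.75→2.75]: (77.0+152.4)/2 × 2 = 229.4
  [2.75→6.75]: (152.4+132.3)/2 × 4 = 569.4
  [6.75→10.75]: (132.3+90.2)/2 × 4 = 445.0
  [10.75→12.25]: (90.2+77.3)/2 × 1.5 = 125.625
  Sum = 1400.0375 µg/L·h
Tail: C_last/k_e = 77.3/0.105 = 736.190
AUC_0→∞ (oral capsule) = 1400.0375 + 736.190 = 2136.2275 µg/L·h
F = (AUC_ev/D_ev)/(AUC_iv/D_iv) = (2136.2275/400)/(1190/200) = 5.34057/5.95 = 0.8976

F = 0.898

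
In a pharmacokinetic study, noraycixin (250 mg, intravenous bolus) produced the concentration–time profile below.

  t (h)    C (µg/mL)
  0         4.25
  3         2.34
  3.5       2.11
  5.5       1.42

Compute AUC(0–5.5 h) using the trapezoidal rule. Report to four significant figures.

Trapezoidal AUC_0→5.5:
  [0→3]: (4.25+2.34)/2 × 3 = 9.885
  [3→3.5]: (2.34+2.11)/2 × 0.5 = 1.1125
  [3.5→5.5]: (2.11+1.42)/2 × 2 = 3.53
  Sum = 14.5275 µg/mL·h

AUC = 14.53 µg/mL·h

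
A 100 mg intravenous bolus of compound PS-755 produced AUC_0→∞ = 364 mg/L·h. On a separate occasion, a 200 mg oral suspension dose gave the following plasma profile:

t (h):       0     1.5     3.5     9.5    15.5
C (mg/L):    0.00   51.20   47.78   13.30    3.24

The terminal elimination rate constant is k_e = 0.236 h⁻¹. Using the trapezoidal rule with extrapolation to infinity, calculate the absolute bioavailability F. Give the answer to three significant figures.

Trapezoidal AUC_0→15.5 (oral suspension):
  [0→1.5]: (0.00+51.20)/2 × 1.5 = 38.4
  [1.5→3.5]: (51.20+47.78)/2 × 2 = 98.98
  [3.5→9.5]: (47.78+13.30)/2 × 6 = 183.24
  [9.5→15.5]: (13.30+3.24)/2 × 6 = 49.62
  Sum = 370.24 mg/L·h
Tail: C_last/k_e = 3.24/0.236 = 13.729
AUC_0→∞ (oral suspension) = 370.24 + 13.729 = 383.969 mg/L·h
F = (AUC_ev/D_ev)/(AUC_iv/D_iv) = (383.969/200)/(364/100) = 1.919845/3.64 = 0.5274

F = 0.527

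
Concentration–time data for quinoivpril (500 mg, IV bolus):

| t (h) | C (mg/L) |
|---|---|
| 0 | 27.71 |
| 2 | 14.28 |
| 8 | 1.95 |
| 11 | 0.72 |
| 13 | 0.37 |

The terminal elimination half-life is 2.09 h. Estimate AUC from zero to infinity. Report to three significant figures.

AUC = 96.9 mg/L·h

Trapezoidal AUC_0→13:
  [0→2]: (27.71+14.28)/2 × 2 = 41.99
  [2→8]: (14.28+1.95)/2 × 6 = 48.69
  [8→11]: (1.95+0.72)/2 × 3 = 4.005
  [11→13]: (0.72+0.37)/2 × 2 = 1.09
  Sum = 95.775 mg/L·h
k_e = ln2 / t½ = 0.693147 / 2.09 = 0.3316 h^-1
Extrapolated tail: C_last / k_e = 0.37 / 0.3316 = 1.116
AUC_0→∞ = 95.775 + 1.116 = 96.891 mg/L·h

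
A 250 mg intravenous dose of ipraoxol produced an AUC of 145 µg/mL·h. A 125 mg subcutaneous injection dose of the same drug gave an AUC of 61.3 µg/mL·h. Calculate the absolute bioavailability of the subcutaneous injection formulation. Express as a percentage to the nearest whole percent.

F = (AUC_ev / D_ev) / (AUC_iv / D_iv)
  = (61.3/125) / (145/250)
  = 0.4904 / 0.58 = 0.8455
  = 84.55%

F = 85%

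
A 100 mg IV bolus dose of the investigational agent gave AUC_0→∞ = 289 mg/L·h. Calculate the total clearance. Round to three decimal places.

CL = 0.346 L/h

CL = Dose_iv / AUC_0→∞
   = 100 / 289 = 0.346021 L/h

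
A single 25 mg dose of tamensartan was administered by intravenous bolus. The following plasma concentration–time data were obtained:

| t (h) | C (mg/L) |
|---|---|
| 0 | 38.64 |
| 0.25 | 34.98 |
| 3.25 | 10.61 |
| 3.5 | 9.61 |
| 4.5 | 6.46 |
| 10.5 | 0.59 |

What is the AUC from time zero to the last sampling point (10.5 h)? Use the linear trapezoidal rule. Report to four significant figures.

AUC = 109.3 mg/L·h

Trapezoidal AUC_0→10.5:
  [0→0.25]: (38.64+34.98)/2 × 0.25 = 9.2025
  [0.25→3.25]: (34.98+10.61)/2 × 3 = 68.385
  [3.25→3.5]: (10.61+9.61)/2 × 0.25 = 2.5275
  [3.5→4.5]: (9.61+6.46)/2 × 1 = 8.035
  [4.5→10.5]: (6.46+0.59)/2 × 6 = 21.15
  Sum = 109.3 mg/L·h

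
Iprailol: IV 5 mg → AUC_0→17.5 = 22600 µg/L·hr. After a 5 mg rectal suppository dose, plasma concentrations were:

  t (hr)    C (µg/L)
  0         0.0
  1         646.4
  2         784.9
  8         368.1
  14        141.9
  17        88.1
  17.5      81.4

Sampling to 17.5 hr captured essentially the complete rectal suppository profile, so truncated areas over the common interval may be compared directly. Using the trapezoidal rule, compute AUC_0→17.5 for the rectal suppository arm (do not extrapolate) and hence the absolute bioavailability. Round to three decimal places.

F = 0.284

Trapezoidal AUC_0→17.5 (rectal suppository):
  [0→1]: (0.0+646.4)/2 × 1 = 323.2
  [1→2]: (646.4+784.9)/2 × 1 = 715.65
  [2→8]: (784.9+368.1)/2 × 6 = 3459.0
  [8→14]: (368.1+141.9)/2 × 6 = 1530.0
  [14→17]: (141.9+88.1)/2 × 3 = 345.0
  [17→17.5]: (88.1+81.4)/2 × 0.5 = 42.375
  Sum = 6415.225 µg/L·hr
F = (AUC_ev/D_ev)/(AUC_iv/D_iv) = (6415.225/5)/(22600/5) = 1283.045/4520 = 0.2839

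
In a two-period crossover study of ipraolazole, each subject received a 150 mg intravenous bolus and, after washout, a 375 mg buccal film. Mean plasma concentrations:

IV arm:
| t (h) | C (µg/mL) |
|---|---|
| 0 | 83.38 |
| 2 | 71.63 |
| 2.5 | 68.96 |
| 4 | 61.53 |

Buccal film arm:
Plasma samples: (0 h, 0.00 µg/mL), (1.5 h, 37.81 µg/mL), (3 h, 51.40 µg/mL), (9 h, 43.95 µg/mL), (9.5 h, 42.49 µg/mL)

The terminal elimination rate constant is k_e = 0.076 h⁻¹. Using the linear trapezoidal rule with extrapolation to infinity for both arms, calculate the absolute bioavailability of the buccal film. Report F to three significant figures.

Trapezoidal AUC_0→4 (IV):
  [0→2]: (83.38+71.63)/2 × 2 = 155.01
  [2→2.5]: (71.63+68.96)/2 × 0.5 = 35.1475
  [2.5→4]: (68.96+61.53)/2 × 1.5 = 97.8675
  Sum = 288.025 µg/mL·h
IV tail: 61.53/0.076 = 809.605; AUC_iv,0→∞ = 288.025 + 809.605 = 1097.63 µg/mL·h
Trapezoidal AUC_0→9.5 (buccal film):
  [0→1.5]: (0.00+37.81)/2 × 1.5 = 28.3575
  [1.5→3]: (37.81+51.40)/2 × 1.5 = 66.9075
  [3→9]: (51.40+43.95)/2 × 6 = 286.05
  [9→9.5]: (43.95+42.49)/2 × 0.5 = 21.61
  Sum = 402.925 µg/mL·h
buccal film tail: 42.49/0.076 = 559.079; AUC_ev,0→∞ = 402.925 + 559.079 = 962.004 µg/mL·h
F = (AUC_ev/D_ev)/(AUC_iv/D_iv) = (962.004/375)/(1097.63/150) = 2.565344/7.31753 = 0.3506

F = 0.351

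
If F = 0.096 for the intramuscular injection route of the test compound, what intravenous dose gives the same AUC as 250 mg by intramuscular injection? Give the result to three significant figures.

D_iv = 24.0 mg

Systemic exposure from an extravascular dose = F × D_ev, so the equivalent IV dose is F × D_ev.
D_iv = F × D_ev = 0.096 × 250 = 24 mg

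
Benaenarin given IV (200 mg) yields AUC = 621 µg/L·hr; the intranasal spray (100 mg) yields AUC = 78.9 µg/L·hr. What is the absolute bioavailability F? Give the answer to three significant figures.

F = 0.254

F = (AUC_ev / D_ev) / (AUC_iv / D_iv)
  = (78.9/100) / (621/200)
  = 0.789 / 3.105 = 0.2541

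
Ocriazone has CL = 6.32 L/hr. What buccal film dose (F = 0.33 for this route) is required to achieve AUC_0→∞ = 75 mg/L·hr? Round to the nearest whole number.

Dose = CL × AUC_0→∞ / F
     = 6.32 × 75 / 0.33 = 1436.36 mg

Dose = 1436 mg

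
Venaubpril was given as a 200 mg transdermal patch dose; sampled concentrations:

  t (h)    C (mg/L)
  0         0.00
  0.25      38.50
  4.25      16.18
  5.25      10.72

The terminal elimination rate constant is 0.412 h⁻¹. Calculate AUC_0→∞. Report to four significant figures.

Trapezoidal AUC_0→5.25:
  [0→0.25]: (0.00+38.50)/2 × 0.25 = 4.8125
  [0.25→4.25]: (38.50+16.18)/2 × 4 = 109.36
  [4.25→5.25]: (16.18+10.72)/2 × 1 = 13.45
  Sum = 127.6225 mg/L·h
Extrapolated tail: C_last / k_e = 10.72 / 0.412 = 26.019
AUC_0→∞ = 127.6225 + 26.019 = 153.6415 mg/L·h

AUC = 153.6 mg/L·h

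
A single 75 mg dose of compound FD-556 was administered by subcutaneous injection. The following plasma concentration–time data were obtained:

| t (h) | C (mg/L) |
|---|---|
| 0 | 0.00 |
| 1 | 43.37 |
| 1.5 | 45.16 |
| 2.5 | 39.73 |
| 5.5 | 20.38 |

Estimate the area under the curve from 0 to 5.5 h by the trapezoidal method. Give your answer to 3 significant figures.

Trapezoidal AUC_0→5.5:
  [0→1]: (0.00+43.37)/2 × 1 = 21.685
  [1→1.5]: (43.37+45.16)/2 × 0.5 = 22.1325
  [1.5→2.5]: (45.16+39.73)/2 × 1 = 42.445
  [2.5→5.5]: (39.73+20.38)/2 × 3 = 90.165
  Sum = 176.4275 mg/L·h

AUC = 176 mg/L·h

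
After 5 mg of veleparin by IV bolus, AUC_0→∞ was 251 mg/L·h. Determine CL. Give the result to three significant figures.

CL = 0.0199 L/h

CL = Dose_iv / AUC_0→∞
   = 5 / 251 = 0.0199203 L/h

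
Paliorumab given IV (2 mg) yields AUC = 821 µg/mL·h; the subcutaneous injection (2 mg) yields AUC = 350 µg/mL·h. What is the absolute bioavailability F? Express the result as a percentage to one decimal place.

F = (AUC_ev / D_ev) / (AUC_iv / D_iv)
  = (350/2) / (821/2)
  = 175 / 410.5 = 0.4263
  = 42.63%

F = 42.6%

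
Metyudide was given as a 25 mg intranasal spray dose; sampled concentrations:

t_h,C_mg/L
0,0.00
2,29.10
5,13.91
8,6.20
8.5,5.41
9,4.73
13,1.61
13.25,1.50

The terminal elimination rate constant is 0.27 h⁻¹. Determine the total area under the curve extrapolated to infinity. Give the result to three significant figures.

AUC = 148 mg/L·h

Trapezoidal AUC_0→13.25:
  [0→2]: (0.00+29.10)/2 × 2 = 29.1
  [2→5]: (29.10+13.91)/2 × 3 = 64.515
  [5→8]: (13.91+6.20)/2 × 3 = 30.165
  [8→8.5]: (6.20+5.41)/2 × 0.5 = 2.9025
  [8.5→9]: (5.41+4.73)/2 × 0.5 = 2.535
  [9→13]: (4.73+1.61)/2 × 4 = 12.68
  [13→13.25]: (1.61+1.50)/2 × 0.25 = 0.38875
  Sum = 142.28625 mg/L·h
Extrapolated tail: C_last / k_e = 1.50 / 0.27 = 5.556
AUC_0→∞ = 142.28625 + 5.556 = 147.84225 mg/L·h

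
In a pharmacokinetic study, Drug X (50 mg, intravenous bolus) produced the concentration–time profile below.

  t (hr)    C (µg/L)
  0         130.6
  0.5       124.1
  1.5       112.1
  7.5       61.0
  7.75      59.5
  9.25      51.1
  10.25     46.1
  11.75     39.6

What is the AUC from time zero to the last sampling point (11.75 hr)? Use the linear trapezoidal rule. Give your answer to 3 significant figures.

Trapezoidal AUC_0→11.75:
  [0→0.5]: (130.6+124.1)/2 × 0.5 = 63.675
  [0.5→1.5]: (124.1+112.1)/2 × 1 = 118.1
  [1.5→7.5]: (112.1+61.0)/2 × 6 = 519.3
  [7.5→7.75]: (61.0+59.5)/2 × 0.25 = 15.0625
  [7.75→9.25]: (59.5+51.1)/2 × 1.5 = 82.95
  [9.25→10.25]: (51.1+46.1)/2 × 1 = 48.6
  [10.25→11.75]: (46.1+39.6)/2 × 1.5 = 64.275
  Sum = 911.9625 µg/L·hr

AUC = 912 µg/L·hr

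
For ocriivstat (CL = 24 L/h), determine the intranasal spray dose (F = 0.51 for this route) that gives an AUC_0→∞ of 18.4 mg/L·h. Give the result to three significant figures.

Dose = CL × AUC_0→∞ / F
     = 24 × 18.4 / 0.51 = 865.882 mg

Dose = 866 mg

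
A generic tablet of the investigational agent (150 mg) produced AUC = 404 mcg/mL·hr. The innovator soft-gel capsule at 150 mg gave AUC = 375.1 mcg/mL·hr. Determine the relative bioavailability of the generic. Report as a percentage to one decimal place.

F_rel = 107.7%

F_rel = (AUC_test/D_test) / (AUC_ref/D_ref)
      = (404/150) / (375.1/150)
      = 2.69333 / 2.50067 = 1.0770 = 107.70%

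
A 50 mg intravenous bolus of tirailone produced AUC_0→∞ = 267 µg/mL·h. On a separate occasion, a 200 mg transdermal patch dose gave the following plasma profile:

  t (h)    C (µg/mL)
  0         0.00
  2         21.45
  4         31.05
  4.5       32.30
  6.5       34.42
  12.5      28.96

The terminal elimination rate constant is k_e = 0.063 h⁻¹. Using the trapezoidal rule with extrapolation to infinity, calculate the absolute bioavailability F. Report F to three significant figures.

F = 0.755

Trapezoidal AUC_0→12.5 (transdermal patch):
  [0→2]: (0.00+21.45)/2 × 2 = 21.45
  [2→4]: (21.45+31.05)/2 × 2 = 52.5
  [4→4.5]: (31.05+32.30)/2 × 0.5 = 15.8375
  [4.5→6.5]: (32.30+34.42)/2 × 2 = 66.72
  [6.5→12.5]: (34.42+28.96)/2 × 6 = 190.14
  Sum = 346.6475 µg/mL·h
Tail: C_last/k_e = 28.96/0.063 = 459.683
AUC_0→∞ (transdermal patch) = 346.6475 + 459.683 = 806.3305 µg/mL·h
F = (AUC_ev/D_ev)/(AUC_iv/D_iv) = (806.3305/200)/(267/50) = 4.0316525/5.34 = 0.7550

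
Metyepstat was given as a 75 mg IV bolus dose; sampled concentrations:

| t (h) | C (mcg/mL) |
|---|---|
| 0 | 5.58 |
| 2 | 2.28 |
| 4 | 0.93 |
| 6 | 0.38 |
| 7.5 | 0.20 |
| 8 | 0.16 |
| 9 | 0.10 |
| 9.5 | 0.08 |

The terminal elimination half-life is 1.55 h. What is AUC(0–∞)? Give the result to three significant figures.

Trapezoidal AUC_0→9.5:
  [0→2]: (5.58+2.28)/2 × 2 = 7.86
  [2→4]: (2.28+0.93)/2 × 2 = 3.21
  [4→6]: (0.93+0.38)/2 × 2 = 1.31
  [6→7.5]: (0.38+0.20)/2 × 1.5 = 0.435
  [7.5→8]: (0.20+0.16)/2 × 0.5 = 0.09
  [8→9]: (0.16+0.10)/2 × 1 = 0.13
  [9→9.5]: (0.10+0.08)/2 × 0.5 = 0.045
  Sum = 13.08 mcg/mL·h
k_e = ln2 / t½ = 0.693147 / 1.55 = 0.4472 h^-1
Extrapolated tail: C_last / k_e = 0.08 / 0.4472 = 0.179
AUC_0→∞ = 13.08 + 0.179 = 13.259 mcg/mL·h

AUC = 13.3 mcg/mL·h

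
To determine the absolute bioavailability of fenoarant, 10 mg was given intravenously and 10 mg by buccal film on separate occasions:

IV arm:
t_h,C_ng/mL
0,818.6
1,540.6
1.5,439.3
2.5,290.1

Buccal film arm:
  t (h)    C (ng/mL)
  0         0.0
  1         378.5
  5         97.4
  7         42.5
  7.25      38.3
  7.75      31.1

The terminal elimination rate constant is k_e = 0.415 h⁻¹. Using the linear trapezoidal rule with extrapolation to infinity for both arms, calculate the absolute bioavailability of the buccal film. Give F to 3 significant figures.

Trapezoidal AUC_0→2.5 (IV):
  [0→1]: (818.6+540.6)/2 × 1 = 679.6
  [1→1.5]: (540.6+439.3)/2 × 0.5 = 244.975
  [1.5→2.5]: (439.3+290.1)/2 × 1 = 364.7
  Sum = 1289.275 ng/mL·h
IV tail: 290.1/0.415 = 699.036; AUC_iv,0→∞ = 1289.275 + 699.036 = 1988.311 ng/mL·h
Trapezoidal AUC_0→7.75 (buccal film):
  [0→1]: (0.0+378.5)/2 × 1 = 189.25
  [1→5]: (378.5+97.4)/2 × 4 = 951.8
  [5→7]: (97.4+42.5)/2 × 2 = 139.9
  [7→7.25]: (42.5+38.3)/2 × 0.25 = 10.1
  [7.25→7.75]: (38.3+31.1)/2 × 0.5 = 17.35
  Sum = 1308.4 ng/mL·h
buccal film tail: 31.1/0.415 = 74.940; AUC_ev,0→∞ = 1308.4 + 74.940 = 1383.34 ng/mL·h
F = (AUC_ev/D_ev)/(AUC_iv/D_iv) = (1383.34/10)/(1988.311/10) = 138.334/198.8311 = 0.6957

F = 0.696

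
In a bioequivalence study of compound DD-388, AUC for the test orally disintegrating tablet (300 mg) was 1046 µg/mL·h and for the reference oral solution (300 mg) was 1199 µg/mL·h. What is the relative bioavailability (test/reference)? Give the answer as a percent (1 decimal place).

F_rel = 87.2%

F_rel = (AUC_test/D_test) / (AUC_ref/D_ref)
      = (1046/300) / (1199/300)
      = 3.48667 / 3.99667 = 0.8724 = 87.24%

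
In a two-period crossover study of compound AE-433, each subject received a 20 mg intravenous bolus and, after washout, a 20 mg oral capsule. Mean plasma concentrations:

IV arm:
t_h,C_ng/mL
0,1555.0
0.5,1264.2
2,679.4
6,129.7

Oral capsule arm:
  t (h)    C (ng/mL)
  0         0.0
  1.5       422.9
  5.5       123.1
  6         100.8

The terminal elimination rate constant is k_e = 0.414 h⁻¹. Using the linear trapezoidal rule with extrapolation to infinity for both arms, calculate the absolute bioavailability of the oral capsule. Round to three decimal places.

F = 0.417

Trapezoidal AUC_0→6 (IV):
  [0→0.5]: (1555.0+1264.2)/2 × 0.5 = 704.8
  [0.5→2]: (1264.2+679.4)/2 × 1.5 = 1457.7
  [2→6]: (679.4+129.7)/2 × 4 = 1618.2
  Sum = 3780.7 ng/mL·h
IV tail: 129.7/0.414 = 313.285; AUC_iv,0→∞ = 3780.7 + 313.285 = 4093.985 ng/mL·h
Trapezoidal AUC_0→6 (oral capsule):
  [0→1.5]: (0.0+422.9)/2 × 1.5 = 317.175
  [1.5→5.5]: (422.9+123.1)/2 × 4 = 1092.0
  [5.5→6]: (123.1+100.8)/2 × 0.5 = 55.975
  Sum = 1465.15 ng/mL·h
oral capsule tail: 100.8/0.414 = 243.478; AUC_ev,0→∞ = 1465.15 + 243.478 = 1708.628 ng/mL·h
F = (AUC_ev/D_ev)/(AUC_iv/D_iv) = (1708.628/20)/(4093.985/20) = 85.4314/204.69925 = 0.4174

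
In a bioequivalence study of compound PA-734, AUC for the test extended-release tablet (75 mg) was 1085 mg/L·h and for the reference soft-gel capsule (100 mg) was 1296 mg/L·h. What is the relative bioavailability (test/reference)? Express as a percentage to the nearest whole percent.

F_rel = (AUC_test/D_test) / (AUC_ref/D_ref)
      = (1085/75) / (1296/100)
      = 14.4667 / 12.96 = 1.1163 = 111.63%

F_rel = 112%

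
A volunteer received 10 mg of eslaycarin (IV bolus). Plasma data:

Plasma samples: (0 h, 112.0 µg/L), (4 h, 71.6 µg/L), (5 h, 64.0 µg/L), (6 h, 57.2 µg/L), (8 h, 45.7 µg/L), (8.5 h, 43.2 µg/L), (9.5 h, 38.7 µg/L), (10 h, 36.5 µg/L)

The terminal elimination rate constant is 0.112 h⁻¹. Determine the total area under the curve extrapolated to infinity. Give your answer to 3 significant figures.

AUC = 1010 µg/L·h

Trapezoidal AUC_0→10:
  [0→4]: (112.0+71.6)/2 × 4 = 367.2
  [4→5]: (71.6+64.0)/2 × 1 = 67.8
  [5→6]: (64.0+57.2)/2 × 1 = 60.6
  [6→8]: (57.2+45.7)/2 × 2 = 102.9
  [8→8.5]: (45.7+43.2)/2 × 0.5 = 22.225
  [8.5→9.5]: (43.2+38.7)/2 × 1 = 40.95
  [9.5→10]: (38.7+36.5)/2 × 0.5 = 18.8
  Sum = 680.475 µg/L·h
Extrapolated tail: C_last / k_e = 36.5 / 0.112 = 325.893
AUC_0→∞ = 680.475 + 325.893 = 1006.368 µg/L·h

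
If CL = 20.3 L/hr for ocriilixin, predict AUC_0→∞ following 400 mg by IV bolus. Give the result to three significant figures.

AUC = 19.7 mg/L·hr

AUC_0→∞ = Dose_iv / CL
        = 400 / 20.3 = 19.7044 mg/L·hr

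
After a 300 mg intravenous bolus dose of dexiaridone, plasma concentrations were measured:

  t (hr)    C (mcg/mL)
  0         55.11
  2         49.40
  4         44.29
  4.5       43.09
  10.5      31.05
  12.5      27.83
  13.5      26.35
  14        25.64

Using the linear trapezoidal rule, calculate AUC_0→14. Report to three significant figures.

Trapezoidal AUC_0→14:
  [0→2]: (55.11+49.40)/2 × 2 = 104.51
  [2→4]: (49.40+44.29)/2 × 2 = 93.69
  [4→4.5]: (44.29+43.09)/2 × 0.5 = 21.845
  [4.5→10.5]: (43.09+31.05)/2 × 6 = 222.42
  [10.5→12.5]: (31.05+27.83)/2 × 2 = 58.88
  [12.5→13.5]: (27.83+26.35)/2 × 1 = 27.09
  [13.5→14]: (26.35+25.64)/2 × 0.5 = 12.9975
  Sum = 541.4325 mcg/mL·hr

AUC = 541 mcg/mL·hr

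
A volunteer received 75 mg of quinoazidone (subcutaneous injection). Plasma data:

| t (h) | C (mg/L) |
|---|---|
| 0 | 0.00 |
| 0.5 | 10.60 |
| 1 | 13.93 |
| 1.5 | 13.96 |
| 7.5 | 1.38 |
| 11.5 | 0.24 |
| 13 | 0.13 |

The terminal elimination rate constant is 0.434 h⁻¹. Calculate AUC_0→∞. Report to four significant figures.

AUC = 65.59 mg/L·h

Trapezoidal AUC_0→13:
  [0→0.5]: (0.00+10.60)/2 × 0.5 = 2.65
  [0.5→1]: (10.60+13.93)/2 × 0.5 = 6.1325
  [1→1.5]: (13.93+13.96)/2 × 0.5 = 6.9725
  [1.5→7.5]: (13.96+1.38)/2 × 6 = 46.02
  [7.5→11.5]: (1.38+0.24)/2 × 4 = 3.24
  [11.5→13]: (0.24+0.13)/2 × 1.5 = 0.2775
  Sum = 65.2925 mg/L·h
Extrapolated tail: C_last / k_e = 0.13 / 0.434 = 0.300
AUC_0→∞ = 65.2925 + 0.300 = 65.5925 mg/L·h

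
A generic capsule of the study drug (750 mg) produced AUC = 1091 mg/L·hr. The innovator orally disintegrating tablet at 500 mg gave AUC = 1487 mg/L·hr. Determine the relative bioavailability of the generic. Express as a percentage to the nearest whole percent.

F_rel = (AUC_test/D_test) / (AUC_ref/D_ref)
      = (1091/750) / (1487/500)
      = 1.45467 / 2.974 = 0.4891 = 48.91%

F_rel = 49%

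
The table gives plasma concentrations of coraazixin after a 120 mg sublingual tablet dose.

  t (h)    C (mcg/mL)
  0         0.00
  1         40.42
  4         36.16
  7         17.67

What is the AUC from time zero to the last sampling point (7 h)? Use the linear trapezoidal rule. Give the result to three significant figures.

Trapezoidal AUC_0→7:
  [0→1]: (0.00+40.42)/2 × 1 = 20.21
  [1→4]: (40.42+36.16)/2 × 3 = 114.87
  [4→7]: (36.16+17.67)/2 × 3 = 80.745
  Sum = 215.825 mcg/mL·h

AUC = 216 mcg/mL·h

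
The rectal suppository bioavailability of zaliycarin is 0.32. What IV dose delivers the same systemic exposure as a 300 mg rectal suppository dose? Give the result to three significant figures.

Systemic exposure from an extravascular dose = F × D_ev, so the equivalent IV dose is F × D_ev.
D_iv = F × D_ev = 0.32 × 300 = 96 mg

D_iv = 96.0 mg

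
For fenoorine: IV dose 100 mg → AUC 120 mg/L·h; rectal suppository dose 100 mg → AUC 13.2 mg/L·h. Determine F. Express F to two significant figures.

F = 0.11

F = (AUC_ev / D_ev) / (AUC_iv / D_iv)
  = (13.2/100) / (120/100)
  = 0.132 / 1.2 = 0.1100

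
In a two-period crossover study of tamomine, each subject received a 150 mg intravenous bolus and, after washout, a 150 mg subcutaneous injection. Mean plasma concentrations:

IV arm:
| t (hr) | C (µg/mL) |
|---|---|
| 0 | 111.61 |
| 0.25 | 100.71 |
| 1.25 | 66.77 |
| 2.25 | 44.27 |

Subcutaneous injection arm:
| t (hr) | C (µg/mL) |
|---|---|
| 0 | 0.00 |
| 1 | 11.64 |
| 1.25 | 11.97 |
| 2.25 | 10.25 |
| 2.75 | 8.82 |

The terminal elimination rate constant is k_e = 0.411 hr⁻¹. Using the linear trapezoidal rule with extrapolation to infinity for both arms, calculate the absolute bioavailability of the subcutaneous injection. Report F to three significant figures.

Trapezoidal AUC_0→2.25 (IV):
  [0→0.25]: (111.61+100.71)/2 × 0.25 = 26.54
  [0.25→1.25]: (100.71+66.77)/2 × 1 = 83.74
  [1.25→2.25]: (66.77+44.27)/2 × 1 = 55.52
  Sum = 165.8 µg/mL·hr
IV tail: 44.27/0.411 = 107.713; AUC_iv,0→∞ = 165.8 + 107.713 = 273.513 µg/mL·hr
Trapezoidal AUC_0→2.75 (subcutaneous injection):
  [0→1]: (0.00+11.64)/2 × 1 = 5.82
  [1→1.25]: (11.64+11.97)/2 × 0.25 = 2.95125
  [1.25→2.25]: (11.97+10.25)/2 × 1 = 11.11
  [2.25→2.75]: (10.25+8.82)/2 × 0.5 = 4.7675
  Sum = 24.64875 µg/mL·hr
subcutaneous injection tail: 8.82/0.411 = 21.460; AUC_ev,0→∞ = 24.64875 + 21.460 = 46.10875 µg/mL·hr
F = (AUC_ev/D_ev)/(AUC_iv/D_iv) = (46.10875/150)/(273.513/150) = 0.307392/1.82342 = 0.1686

F = 0.169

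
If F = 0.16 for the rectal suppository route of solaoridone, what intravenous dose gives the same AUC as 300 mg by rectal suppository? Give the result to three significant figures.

D_iv = 48.0 mg

Systemic exposure from an extravascular dose = F × D_ev, so the equivalent IV dose is F × D_ev.
D_iv = F × D_ev = 0.16 × 300 = 48 mg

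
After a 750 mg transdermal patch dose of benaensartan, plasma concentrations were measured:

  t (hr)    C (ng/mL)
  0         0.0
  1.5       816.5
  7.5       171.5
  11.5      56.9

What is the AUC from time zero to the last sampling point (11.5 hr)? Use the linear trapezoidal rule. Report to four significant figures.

AUC = 4033 ng/mL·hr

Trapezoidal AUC_0→11.5:
  [0→1.5]: (0.0+816.5)/2 × 1.5 = 612.375
  [1.5→7.5]: (816.5+171.5)/2 × 6 = 2964.0
  [7.5→11.5]: (171.5+56.9)/2 × 4 = 456.8
  Sum = 4033.175 ng/mL·hr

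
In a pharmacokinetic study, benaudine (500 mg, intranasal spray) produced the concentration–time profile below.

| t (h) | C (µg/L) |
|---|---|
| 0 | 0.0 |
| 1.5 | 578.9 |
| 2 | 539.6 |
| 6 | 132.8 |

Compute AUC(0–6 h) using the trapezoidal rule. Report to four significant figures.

Trapezoidal AUC_0→6:
  [0→1.5]: (0.0+578.9)/2 × 1.5 = 434.175
  [1.5→2]: (578.9+539.6)/2 × 0.5 = 279.625
  [2→6]: (539.6+132.8)/2 × 4 = 1344.8
  Sum = 2058.6 µg/L·h

AUC = 2059 µg/L·h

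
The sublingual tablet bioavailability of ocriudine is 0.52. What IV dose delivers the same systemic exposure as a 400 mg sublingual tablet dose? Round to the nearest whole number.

D_iv = 208 mg

Systemic exposure from an extravascular dose = F × D_ev, so the equivalent IV dose is F × D_ev.
D_iv = F × D_ev = 0.52 × 400 = 208 mg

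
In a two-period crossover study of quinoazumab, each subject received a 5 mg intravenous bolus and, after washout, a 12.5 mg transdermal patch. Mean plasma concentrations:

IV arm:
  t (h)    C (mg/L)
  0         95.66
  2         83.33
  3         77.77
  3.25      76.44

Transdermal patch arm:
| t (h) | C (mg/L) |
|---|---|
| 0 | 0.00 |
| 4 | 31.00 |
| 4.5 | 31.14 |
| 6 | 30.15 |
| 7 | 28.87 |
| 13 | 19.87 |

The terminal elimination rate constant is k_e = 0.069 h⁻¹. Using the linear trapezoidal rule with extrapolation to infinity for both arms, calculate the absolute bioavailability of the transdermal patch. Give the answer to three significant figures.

F = 0.169

Trapezoidal AUC_0→3.25 (IV):
  [0→2]: (95.66+83.33)/2 × 2 = 178.99
  [2→3]: (83.33+77.77)/2 × 1 = 80.55
  [3→3.25]: (77.77+76.44)/2 × 0.25 = 19.27625
  Sum = 278.81625 mg/L·h
IV tail: 76.44/0.069 = 1107.826; AUC_iv,0→∞ = 278.81625 + 1107.826 = 1386.64225 mg/L·h
Trapezoidal AUC_0→13 (transdermal patch):
  [0→4]: (0.00+31.00)/2 × 4 = 62.0
  [4→4.5]: (31.00+31.14)/2 × 0.5 = 15.535
  [4.5→6]: (31.14+30.15)/2 × 1.5 = 45.9675
  [6→7]: (30.15+28.87)/2 × 1 = 29.51
  [7→13]: (28.87+19.87)/2 × 6 = 146.22
  Sum = 299.2325 mg/L·h
transdermal patch tail: 19.87/0.069 = 287.971; AUC_ev,0→∞ = 299.2325 + 287.971 = 587.2035 mg/L·h
F = (AUC_ev/D_ev)/(AUC_iv/D_iv) = (587.2035/12.5)/(1386.64225/5) = 46.97628/277.32845 = 0.1694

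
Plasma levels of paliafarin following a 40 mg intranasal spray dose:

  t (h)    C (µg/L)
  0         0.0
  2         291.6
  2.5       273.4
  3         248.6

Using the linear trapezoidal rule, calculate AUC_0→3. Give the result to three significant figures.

AUC = 563 µg/L·h

Trapezoidal AUC_0→3:
  [0→2]: (0.0+291.6)/2 × 2 = 291.6
  [2→2.5]: (291.6+273.4)/2 × 0.5 = 141.25
  [2.5→3]: (273.4+248.6)/2 × 0.5 = 130.5
  Sum = 563.35 µg/L·h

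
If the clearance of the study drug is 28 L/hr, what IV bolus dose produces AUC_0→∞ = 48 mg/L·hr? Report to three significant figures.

Dose_iv = CL × AUC_0→∞
     = 28 × 48 = 1344 mg

Dose = 1340 mg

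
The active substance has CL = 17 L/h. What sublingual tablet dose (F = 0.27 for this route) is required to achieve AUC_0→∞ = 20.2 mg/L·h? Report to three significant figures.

Dose = CL × AUC_0→∞ / F
     = 17 × 20.2 / 0.27 = 1271.85 mg

Dose = 1270 mg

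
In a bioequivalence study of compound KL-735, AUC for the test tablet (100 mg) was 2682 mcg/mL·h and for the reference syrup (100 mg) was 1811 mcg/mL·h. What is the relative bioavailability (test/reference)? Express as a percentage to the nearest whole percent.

F_rel = (AUC_test/D_test) / (AUC_ref/D_ref)
      = (2682/100) / (1811/100)
      = 26.82 / 18.11 = 1.4809 = 148.09%

F_rel = 148%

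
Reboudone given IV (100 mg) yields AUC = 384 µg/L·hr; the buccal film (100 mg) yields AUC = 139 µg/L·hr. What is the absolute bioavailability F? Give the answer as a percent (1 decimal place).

F = 36.2%

F = (AUC_ev / D_ev) / (AUC_iv / D_iv)
  = (139/100) / (384/100)
  = 1.39 / 3.84 = 0.3620
  = 36.20%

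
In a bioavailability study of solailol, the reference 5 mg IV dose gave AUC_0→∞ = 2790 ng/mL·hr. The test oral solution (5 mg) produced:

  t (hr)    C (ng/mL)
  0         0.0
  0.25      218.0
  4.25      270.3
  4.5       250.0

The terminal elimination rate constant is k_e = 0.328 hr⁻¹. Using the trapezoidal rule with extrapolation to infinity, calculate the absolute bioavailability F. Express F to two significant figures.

F = 0.66

Trapezoidal AUC_0→4.5 (oral solution):
  [0→0.25]: (0.0+218.0)/2 × 0.25 = 27.25
  [0.25→4.25]: (218.0+270.3)/2 × 4 = 976.6
  [4.25→4.5]: (270.3+250.0)/2 × 0.25 = 65.0375
  Sum = 1068.8875 ng/mL·hr
Tail: C_last/k_e = 250.0/0.328 = 762.195
AUC_0→∞ (oral solution) = 1068.8875 + 762.195 = 1831.0825 ng/mL·hr
F = (AUC_ev/D_ev)/(AUC_iv/D_iv) = (1831.0825/5)/(2790/5) = 366.2165/558 = 0.6563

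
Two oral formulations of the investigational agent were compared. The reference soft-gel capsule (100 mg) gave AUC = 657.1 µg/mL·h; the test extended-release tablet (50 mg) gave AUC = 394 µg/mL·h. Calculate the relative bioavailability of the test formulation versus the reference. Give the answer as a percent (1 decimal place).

F_rel = 119.9%

F_rel = (AUC_test/D_test) / (AUC_ref/D_ref)
      = (394/50) / (657.1/100)
      = 7.88 / 6.571 = 1.1992 = 119.92%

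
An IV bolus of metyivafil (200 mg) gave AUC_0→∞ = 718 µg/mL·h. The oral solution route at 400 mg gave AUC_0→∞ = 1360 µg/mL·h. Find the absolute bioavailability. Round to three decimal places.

F = 0.947

F = (AUC_ev / D_ev) / (AUC_iv / D_iv)
  = (1360/400) / (718/200)
  = 3.4 / 3.59 = 0.9471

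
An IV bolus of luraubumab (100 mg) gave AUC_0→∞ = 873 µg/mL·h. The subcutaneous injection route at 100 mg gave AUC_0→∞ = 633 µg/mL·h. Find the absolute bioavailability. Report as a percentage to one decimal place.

F = (AUC_ev / D_ev) / (AUC_iv / D_iv)
  = (633/100) / (873/100)
  = 6.33 / 8.73 = 0.7251
  = 72.51%

F = 72.5%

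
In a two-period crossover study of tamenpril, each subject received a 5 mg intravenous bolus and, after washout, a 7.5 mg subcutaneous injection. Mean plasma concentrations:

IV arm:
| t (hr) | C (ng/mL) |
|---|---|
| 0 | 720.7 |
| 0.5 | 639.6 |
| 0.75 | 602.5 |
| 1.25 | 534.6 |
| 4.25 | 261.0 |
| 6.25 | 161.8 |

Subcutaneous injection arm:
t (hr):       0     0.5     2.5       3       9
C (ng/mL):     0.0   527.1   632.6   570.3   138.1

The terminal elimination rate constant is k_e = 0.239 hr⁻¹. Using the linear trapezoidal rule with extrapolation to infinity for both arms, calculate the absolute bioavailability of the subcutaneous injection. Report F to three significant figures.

Trapezoidal AUC_0→6.25 (IV):
  [0→0.5]: (720.7+639.6)/2 × 0.5 = 340.075
  [0.5→0.75]: (639.6+602.5)/2 × 0.25 = 155.2625
  [0.75→1.25]: (602.5+534.6)/2 × 0.5 = 284.275
  [1.25→4.25]: (534.6+261.0)/2 × 3 = 1193.4
  [4.25→6.25]: (261.0+161.8)/2 × 2 = 422.8
  Sum = 2395.8125 ng/mL·hr
IV tail: 161.8/0.239 = 676.987; AUC_iv,0→∞ = 2395.8125 + 676.987 = 3072.7995 ng/mL·hr
Trapezoidal AUC_0→9 (subcutaneous injection):
  [0→0.5]: (0.0+527.1)/2 × 0.5 = 131.775
  [0.5→2.5]: (527.1+632.6)/2 × 2 = 1159.7
  [2.5→3]: (632.6+570.3)/2 × 0.5 = 300.725
  [3→9]: (570.3+138.1)/2 × 6 = 2125.2
  Sum = 3717.4 ng/mL·hr
subcutaneous injection tail: 138.1/0.239 = 577.824; AUC_ev,0→∞ = 3717.4 + 577.824 = 4295.224 ng/mL·hr
F = (AUC_ev/D_ev)/(AUC_iv/D_iv) = (4295.224/7.5)/(3072.7995/5) = 572.697/614.5599 = 0.9319

F = 0.932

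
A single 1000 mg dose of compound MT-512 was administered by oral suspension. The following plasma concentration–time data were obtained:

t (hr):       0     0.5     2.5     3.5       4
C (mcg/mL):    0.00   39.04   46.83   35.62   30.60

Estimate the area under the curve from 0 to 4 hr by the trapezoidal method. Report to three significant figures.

AUC = 153 mcg/mL·hr

Trapezoidal AUC_0→4:
  [0→0.5]: (0.00+39.04)/2 × 0.5 = 9.76
  [0.5→2.5]: (39.04+46.83)/2 × 2 = 85.87
  [2.5→3.5]: (46.83+35.62)/2 × 1 = 41.225
  [3.5→4]: (35.62+30.60)/2 × 0.5 = 16.555
  Sum = 153.41 mcg/mL·hr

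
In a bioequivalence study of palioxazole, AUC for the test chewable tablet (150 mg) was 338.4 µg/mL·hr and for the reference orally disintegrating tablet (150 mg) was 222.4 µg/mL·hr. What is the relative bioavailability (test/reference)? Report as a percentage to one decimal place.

F_rel = 152.2%

F_rel = (AUC_test/D_test) / (AUC_ref/D_ref)
      = (338.4/150) / (222.4/150)
      = 2.256 / 1.48267 = 1.5216 = 152.16%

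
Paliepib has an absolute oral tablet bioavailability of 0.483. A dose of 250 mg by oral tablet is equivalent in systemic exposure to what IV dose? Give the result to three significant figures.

D_iv = 121 mg

Systemic exposure from an extravascular dose = F × D_ev, so the equivalent IV dose is F × D_ev.
D_iv = F × D_ev = 0.483 × 250 = 120.75 mg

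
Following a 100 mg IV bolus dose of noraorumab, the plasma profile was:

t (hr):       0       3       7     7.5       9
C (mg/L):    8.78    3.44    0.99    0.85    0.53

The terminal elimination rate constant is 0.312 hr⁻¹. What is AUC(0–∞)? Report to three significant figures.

AUC = 30.4 mg/L·hr

Trapezoidal AUC_0→9:
  [0→3]: (8.78+3.44)/2 × 3 = 18.33
  [3→7]: (3.44+0.99)/2 × 4 = 8.86
  [7→7.5]: (0.99+0.85)/2 × 0.5 = 0.46
  [7.5→9]: (0.85+0.53)/2 × 1.5 = 1.035
  Sum = 28.685 mg/L·hr
Extrapolated tail: C_last / k_e = 0.53 / 0.312 = 1.699
AUC_0→∞ = 28.685 + 1.699 = 30.384 mg/L·hr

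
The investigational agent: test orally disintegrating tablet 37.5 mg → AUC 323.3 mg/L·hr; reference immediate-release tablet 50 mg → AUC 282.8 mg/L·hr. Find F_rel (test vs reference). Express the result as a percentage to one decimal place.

F_rel = (AUC_test/D_test) / (AUC_ref/D_ref)
      = (323.3/37.5) / (282.8/50)
      = 8.62133 / 5.656 = 1.5243 = 152.43%

F_rel = 152.4%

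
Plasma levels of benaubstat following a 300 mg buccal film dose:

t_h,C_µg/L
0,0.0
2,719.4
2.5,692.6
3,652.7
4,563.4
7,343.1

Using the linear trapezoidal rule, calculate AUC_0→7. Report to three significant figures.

Trapezoidal AUC_0→7:
  [0→2]: (0.0+719.4)/2 × 2 = 719.4
  [2→2.5]: (719.4+692.6)/2 × 0.5 = 353.0
  [2.5→3]: (692.6+652.7)/2 × 0.5 = 336.325
  [3→4]: (652.7+563.4)/2 × 1 = 608.05
  [4→7]: (563.4+343.1)/2 × 3 = 1359.75
  Sum = 3376.525 µg/L·h

AUC = 3380 µg/L·h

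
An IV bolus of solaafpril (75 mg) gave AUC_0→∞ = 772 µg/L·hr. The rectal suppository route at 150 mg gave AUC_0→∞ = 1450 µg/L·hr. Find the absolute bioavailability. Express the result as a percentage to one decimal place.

F = 93.9%

F = (AUC_ev / D_ev) / (AUC_iv / D_iv)
  = (1450/150) / (772/75)
  = 9.66667 / 10.2933 = 0.9391
  = 93.91%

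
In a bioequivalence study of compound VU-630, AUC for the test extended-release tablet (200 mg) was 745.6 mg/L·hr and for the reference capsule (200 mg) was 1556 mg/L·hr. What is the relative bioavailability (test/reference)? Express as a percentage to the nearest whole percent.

F_rel = (AUC_test/D_test) / (AUC_ref/D_ref)
      = (745.6/200) / (1556/200)
      = 3.728 / 7.78 = 0.4792 = 47.92%

F_rel = 48%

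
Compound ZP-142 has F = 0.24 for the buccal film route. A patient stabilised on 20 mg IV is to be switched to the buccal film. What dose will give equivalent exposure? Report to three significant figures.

For equal systemic exposure: F × D_ev = D_iv
D_ev = D_iv / F = 20 / 0.24 = 83.3333 mg

D_buccal = 83.3 mg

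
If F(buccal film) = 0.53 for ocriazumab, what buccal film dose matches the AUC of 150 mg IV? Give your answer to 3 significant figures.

For equal systemic exposure: F × D_ev = D_iv
D_ev = D_iv / F = 150 / 0.53 = 283.019 mg

D_buccal = 283 mg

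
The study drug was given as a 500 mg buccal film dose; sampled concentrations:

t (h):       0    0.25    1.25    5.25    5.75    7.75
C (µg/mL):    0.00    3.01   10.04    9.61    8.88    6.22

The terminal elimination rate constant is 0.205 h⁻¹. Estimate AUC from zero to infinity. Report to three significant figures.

Trapezoidal AUC_0→7.75:
  [0→0.25]: (0.00+3.01)/2 × 0.25 = 0.37625
  [0.25→1.25]: (3.01+10.04)/2 × 1 = 6.525
  [1.25→5.25]: (10.04+9.61)/2 × 4 = 39.3
  [5.25→5.75]: (9.61+8.88)/2 × 0.5 = 4.6225
  [5.75→7.75]: (8.88+6.22)/2 × 2 = 15.1
  Sum = 65.92375 µg/mL·h
Extrapolated tail: C_last / k_e = 6.22 / 0.205 = 30.341
AUC_0→∞ = 65.92375 + 30.341 = 96.26475 µg/mL·h

AUC = 96.3 µg/mL·h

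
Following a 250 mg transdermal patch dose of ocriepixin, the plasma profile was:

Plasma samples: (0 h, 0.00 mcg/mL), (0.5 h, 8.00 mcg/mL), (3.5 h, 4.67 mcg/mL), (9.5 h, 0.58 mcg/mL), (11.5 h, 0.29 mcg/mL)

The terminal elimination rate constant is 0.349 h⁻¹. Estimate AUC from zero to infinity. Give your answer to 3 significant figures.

Trapezoidal AUC_0→11.5:
  [0→0.5]: (0.00+8.00)/2 × 0.5 = 2.0
  [0.5→3.5]: (8.00+4.67)/2 × 3 = 19.005
  [3.5→9.5]: (4.67+0.58)/2 × 6 = 15.75
  [9.5→11.5]: (0.58+0.29)/2 × 2 = 0.87
  Sum = 37.625 mcg/mL·h
Extrapolated tail: C_last / k_e = 0.29 / 0.349 = 0.831
AUC_0→∞ = 37.625 + 0.831 = 38.456 mcg/mL·h

AUC = 38.5 mcg/mL·h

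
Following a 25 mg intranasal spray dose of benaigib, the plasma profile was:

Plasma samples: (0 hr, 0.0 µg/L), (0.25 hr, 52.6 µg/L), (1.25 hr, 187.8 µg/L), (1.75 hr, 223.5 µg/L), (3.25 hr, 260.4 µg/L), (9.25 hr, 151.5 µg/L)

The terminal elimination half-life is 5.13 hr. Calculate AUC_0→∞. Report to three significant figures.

AUC = 2950 µg/L·hr

Trapezoidal AUC_0→9.25:
  [0→0.25]: (0.0+52.6)/2 × 0.25 = 6.575
  [0.25→1.25]: (52.6+187.8)/2 × 1 = 120.2
  [1.25→1.75]: (187.8+223.5)/2 × 0.5 = 102.825
  [1.75→3.25]: (223.5+260.4)/2 × 1.5 = 362.925
  [3.25→9.25]: (260.4+151.5)/2 × 6 = 1235.7
  Sum = 1828.225 µg/L·hr
k_e = ln2 / t½ = 0.693147 / 5.13 = 0.1351 hr^-1
Extrapolated tail: C_last / k_e = 151.5 / 0.1351 = 1121.392
AUC_0→∞ = 1828.225 + 1121.392 = 2949.617 µg/L·hr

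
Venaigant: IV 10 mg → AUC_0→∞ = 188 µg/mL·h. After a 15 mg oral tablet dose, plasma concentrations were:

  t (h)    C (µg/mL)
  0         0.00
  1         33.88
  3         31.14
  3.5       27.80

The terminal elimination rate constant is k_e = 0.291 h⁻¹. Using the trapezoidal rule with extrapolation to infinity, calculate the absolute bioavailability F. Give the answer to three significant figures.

Trapezoidal AUC_0→3.5 (oral tablet):
  [0→1]: (0.00+33.88)/2 × 1 = 16.94
  [1→3]: (33.88+31.14)/2 × 2 = 65.02
  [3→3.5]: (31.14+27.80)/2 × 0.5 = 14.735
  Sum = 96.695 µg/mL·h
Tail: C_last/k_e = 27.80/0.291 = 95.533
AUC_0→∞ (oral tablet) = 96.695 + 95.533 = 192.228 µg/mL·h
F = (AUC_ev/D_ev)/(AUC_iv/D_iv) = (192.228/15)/(188/10) = 12.8152/18.8 = 0.6817

F = 0.682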